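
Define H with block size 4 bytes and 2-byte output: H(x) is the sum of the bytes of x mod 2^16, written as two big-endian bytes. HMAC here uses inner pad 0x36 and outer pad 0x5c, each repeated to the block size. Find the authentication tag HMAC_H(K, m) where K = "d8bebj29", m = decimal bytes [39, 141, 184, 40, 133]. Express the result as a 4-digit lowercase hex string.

Key "d8bebj29" = 64 38 62 65 62 6a 32 39 is 8 bytes > B = 4, so hash it first: H(key) = 02 9a, then zero-pad to 4 bytes: K' = 02 9a 00 00.
K' ⊕ ipad = 34 ac 36 36.  K' ⊕ opad = 5e c6 5c 5c.
Inner input = (K'⊕ipad) ∥ m = 34 ac 36 36 ∥ 27 8d b8 28 85.
Inner hash: sum = 52+172+54+54+39+141+184+40+133 = 869 → 03 65.
Outer input = (K'⊕opad) ∥ inner = 5e c6 5c 5c ∥ 03 65.
Outer hash (tag): sum = 94+198+92+92+3+101 = 580 → 02 44.

0244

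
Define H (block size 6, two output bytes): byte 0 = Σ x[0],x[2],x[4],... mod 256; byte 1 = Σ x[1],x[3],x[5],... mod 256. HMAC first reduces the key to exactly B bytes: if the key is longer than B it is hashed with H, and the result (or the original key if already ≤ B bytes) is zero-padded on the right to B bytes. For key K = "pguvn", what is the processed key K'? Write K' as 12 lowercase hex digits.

Key "pguvn" = 70 67 75 76 6e is 5 bytes ≤ B = 6; zero-pad to 6 bytes: K' = 70 67 75 76 6e 00.

706775766e00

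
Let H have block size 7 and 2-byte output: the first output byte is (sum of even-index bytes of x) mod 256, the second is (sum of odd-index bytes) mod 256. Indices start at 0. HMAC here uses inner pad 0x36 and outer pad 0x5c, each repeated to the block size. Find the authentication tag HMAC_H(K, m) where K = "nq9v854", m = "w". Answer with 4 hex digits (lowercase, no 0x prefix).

Key "nq9v854" = 6e 71 39 76 38 35 34 is exactly B = 7 bytes: K' = 6e 71 39 76 38 35 34.
K' ⊕ ipad = 58 47 0f 40 0e 03 02.  K' ⊕ opad = 32 2d 65 2a 64 69 68.
Inner input = (K'⊕ipad) ∥ m = 58 47 0f 40 0e 03 02 ∥ 77.
Inner hash: even-index sum = 119 mod 256 = 119; odd-index sum = 257 mod 256 = 1 → 77 01.
Outer input = (K'⊕opad) ∥ inner = 32 2d 65 2a 64 69 68 ∥ 77 01.
Outer hash (tag): even-index sum = 356 mod 256 = 100; odd-index sum = 311 mod 256 = 55 → 64 37.

6437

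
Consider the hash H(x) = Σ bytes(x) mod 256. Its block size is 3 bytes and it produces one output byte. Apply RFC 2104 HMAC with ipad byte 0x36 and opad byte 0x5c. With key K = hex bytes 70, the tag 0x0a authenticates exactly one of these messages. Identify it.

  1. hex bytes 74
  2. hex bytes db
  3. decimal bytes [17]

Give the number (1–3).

1

Key hex bytes 70 is 1 byte ≤ B = 3; zero-pad to 3 bytes: K' = 70 00 00.
K' ⊕ ipad = 46 36 36; K' ⊕ opad = 2c 5c 5c.
m1: inner = H(46 36 36 74) = 26; tag = H(2c 5c 5c 26) = 0a ← matches
m2: inner = H(46 36 36 db) = 8d; tag = H(2c 5c 5c 8d) = 71
m3: inner = H(46 36 36 11) = c3; tag = H(2c 5c 5c c3) = a7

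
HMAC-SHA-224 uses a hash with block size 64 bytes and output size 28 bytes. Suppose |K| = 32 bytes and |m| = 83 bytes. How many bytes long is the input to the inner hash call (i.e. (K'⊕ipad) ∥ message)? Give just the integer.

Key is 32 ≤ 64 bytes, zero-padded: |K'| = 64.
Inner input = (K'⊕ipad) ∥ m → 64 + 83 = 147 bytes.

147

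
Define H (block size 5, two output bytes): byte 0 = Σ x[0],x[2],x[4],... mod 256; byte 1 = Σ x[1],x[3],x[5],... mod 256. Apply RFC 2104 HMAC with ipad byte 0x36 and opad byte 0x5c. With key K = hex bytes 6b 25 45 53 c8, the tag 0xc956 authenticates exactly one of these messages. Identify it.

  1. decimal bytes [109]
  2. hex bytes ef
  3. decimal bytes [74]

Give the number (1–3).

1

Key hex bytes 6b 25 45 53 c8 is exactly B = 5 bytes: K' = 6b 25 45 53 c8.
K' ⊕ ipad = 5d 13 73 65 fe; K' ⊕ opad = 37 79 19 0f 94.
m1: inner = H(5d 13 73 65 fe 6d) = ce e5; tag = H(37 79 19 0f 94 ce e5) = c956 ← matches
m2: inner = H(5d 13 73 65 fe ef) = ce 67; tag = H(37 79 19 0f 94 ce 67) = 4b56
m3: inner = H(5d 13 73 65 fe 4a) = ce c2; tag = H(37 79 19 0f 94 ce c2) = a656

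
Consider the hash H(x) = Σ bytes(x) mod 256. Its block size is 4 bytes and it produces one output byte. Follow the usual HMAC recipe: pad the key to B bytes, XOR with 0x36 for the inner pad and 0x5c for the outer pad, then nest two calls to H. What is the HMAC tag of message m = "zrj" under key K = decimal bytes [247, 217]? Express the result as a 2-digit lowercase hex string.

5a

Key decimal bytes [247, 217] = f7 d9 is 2 bytes ≤ B = 4; zero-pad to 4 bytes: K' = f7 d9 00 00.
K' ⊕ ipad = c1 ef 36 36.  K' ⊕ opad = ab 85 5c 5c.
Inner input = (K'⊕ipad) ∥ m = c1 ef 36 36 ∥ 7a 72 6a.
Inner hash: sum = 193+239+54+54+122+114+106 = 882; mod 256 = 114 → 72.
Outer input = (K'⊕opad) ∥ inner = ab 85 5c 5c ∥ 72.
Outer hash (tag): sum = 171+133+92+92+114 = 602; mod 256 = 90 → 5a.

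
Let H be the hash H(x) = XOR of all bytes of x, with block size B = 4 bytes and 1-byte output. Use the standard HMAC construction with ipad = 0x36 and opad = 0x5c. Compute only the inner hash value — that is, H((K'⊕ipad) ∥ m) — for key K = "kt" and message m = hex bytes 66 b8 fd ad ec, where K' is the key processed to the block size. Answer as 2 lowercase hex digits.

7d

Key "kt" = 6b 74 is 2 bytes ≤ B = 4; zero-pad to 4 bytes: K' = 6b 74 00 00.
K' ⊕ ipad = 5d 42 36 36.
Inner input = 5d 42 36 36 ∥ 66 b8 fd ad ec.
Inner hash: XOR 5d⊕42⊕36⊕36⊕66⊕b8⊕fd⊕ad⊕ec = 7d.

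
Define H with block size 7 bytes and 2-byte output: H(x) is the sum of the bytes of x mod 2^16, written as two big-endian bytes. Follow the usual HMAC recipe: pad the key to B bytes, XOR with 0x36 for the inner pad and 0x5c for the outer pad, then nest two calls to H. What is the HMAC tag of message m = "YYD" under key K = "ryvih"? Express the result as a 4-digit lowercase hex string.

0292

Key "ryvih" = 72 79 76 69 68 is 5 bytes ≤ B = 7; zero-pad to 7 bytes: K' = 72 79 76 69 68 00 00.
K' ⊕ ipad = 44 4f 40 5f 5e 36 36.  K' ⊕ opad = 2e 25 2a 35 34 5c 5c.
Inner input = (K'⊕ipad) ∥ m = 44 4f 40 5f 5e 36 36 ∥ 59 59 44.
Inner hash: sum = 68+79+64+95+94+54+54+89+89+68 = 754 → 02 f2.
Outer input = (K'⊕opad) ∥ inner = 2e 25 2a 35 34 5c 5c ∥ 02 f2.
Outer hash (tag): sum = 46+37+42+53+52+92+92+2+242 = 658 → 02 92.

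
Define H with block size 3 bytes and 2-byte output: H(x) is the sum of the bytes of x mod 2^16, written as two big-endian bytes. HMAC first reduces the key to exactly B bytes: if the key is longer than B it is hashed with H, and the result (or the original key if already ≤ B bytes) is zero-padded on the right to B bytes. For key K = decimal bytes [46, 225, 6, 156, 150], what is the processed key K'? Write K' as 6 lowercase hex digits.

|K| = 5 > B = 3, so first hash the key.
H(K): sum = 46+225+6+156+150 = 583 → 02 47.
Zero-pad H(K) = 02 47 to 3 bytes: K' = 02 47 00.

024700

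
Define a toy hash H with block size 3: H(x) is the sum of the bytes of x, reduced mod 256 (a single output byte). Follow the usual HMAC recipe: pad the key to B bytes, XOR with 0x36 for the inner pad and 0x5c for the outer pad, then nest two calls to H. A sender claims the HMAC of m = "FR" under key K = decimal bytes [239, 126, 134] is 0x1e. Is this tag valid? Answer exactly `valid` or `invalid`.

invalid

Key decimal bytes [239, 126, 134] = ef 7e 86 is exactly B = 3 bytes: K' = ef 7e 86.
K' ⊕ ipad = d9 48 b0; K' ⊕ opad = b3 22 da.
Inner hash: sum = 217+72+176+70+82 = 617; mod 256 = 105 → 69.
Outer hash (recomputed tag): sum = 179+34+218+105 = 536; mod 256 = 24 → 18.
Recomputed tag = 18; claimed = 1e → mismatch.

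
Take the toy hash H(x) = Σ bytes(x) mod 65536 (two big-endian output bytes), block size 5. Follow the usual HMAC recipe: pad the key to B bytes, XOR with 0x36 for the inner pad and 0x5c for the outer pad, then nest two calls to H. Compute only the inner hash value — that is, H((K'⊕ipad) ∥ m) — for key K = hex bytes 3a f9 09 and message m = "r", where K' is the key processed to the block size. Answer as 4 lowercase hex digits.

01f8

Key hex bytes 3a f9 09 is 3 bytes ≤ B = 5; zero-pad to 5 bytes: K' = 3a f9 09 00 00.
K' ⊕ ipad = 0c cf 3f 36 36.
Inner input = 0c cf 3f 36 36 ∥ 72.
Inner hash: sum = 12+207+63+54+54+114 = 504 → 01 f8.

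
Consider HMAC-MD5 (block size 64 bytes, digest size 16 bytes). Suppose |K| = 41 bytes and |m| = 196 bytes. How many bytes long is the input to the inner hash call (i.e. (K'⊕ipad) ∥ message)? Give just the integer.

260

Key is 41 ≤ 64 bytes, zero-padded: |K'| = 64.
Inner input = (K'⊕ipad) ∥ m → 64 + 196 = 260 bytes.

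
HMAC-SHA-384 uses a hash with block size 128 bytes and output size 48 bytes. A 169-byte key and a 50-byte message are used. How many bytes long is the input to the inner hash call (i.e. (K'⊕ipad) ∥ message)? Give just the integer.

Key is 169 > 128 bytes, so it is hashed to 48 bytes then zero-padded to 128: |K'| = 128.
Inner input = (K'⊕ipad) ∥ m → 128 + 50 = 178 bytes.

178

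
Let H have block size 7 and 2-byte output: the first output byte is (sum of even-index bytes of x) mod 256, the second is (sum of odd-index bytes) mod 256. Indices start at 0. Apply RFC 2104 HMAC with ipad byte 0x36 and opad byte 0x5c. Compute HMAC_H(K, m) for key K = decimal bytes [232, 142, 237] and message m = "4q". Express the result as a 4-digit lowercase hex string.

7520

Key decimal bytes [232, 142, 237] = e8 8e ed is 3 bytes ≤ B = 7; zero-pad to 7 bytes: K' = e8 8e ed 00 00 00 00.
K' ⊕ ipad = de b8 db 36 36 36 36.  K' ⊕ opad = b4 d2 b1 5c 5c 5c 5c.
Inner input = (K'⊕ipad) ∥ m = de b8 db 36 36 36 36 ∥ 34 71.
Inner hash: even-index sum = 662 mod 256 = 150; odd-index sum = 344 mod 256 = 88 → 96 58.
Outer input = (K'⊕opad) ∥ inner = b4 d2 b1 5c 5c 5c 5c ∥ 96 58.
Outer hash (tag): even-index sum = 629 mod 256 = 117; odd-index sum = 544 mod 256 = 32 → 75 20.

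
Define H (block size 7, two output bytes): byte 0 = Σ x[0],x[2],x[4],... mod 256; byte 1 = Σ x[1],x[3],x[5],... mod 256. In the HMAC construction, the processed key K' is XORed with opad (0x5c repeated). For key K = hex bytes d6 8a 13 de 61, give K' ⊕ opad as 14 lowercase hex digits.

8ad64f823d5c5c

Key hex bytes d6 8a 13 de 61 is 5 bytes ≤ B = 7; zero-pad to 7 bytes: K' = d6 8a 13 de 61 00 00.
XOR each byte with 0x5c: d6⊕5c=8a, 8a⊕5c=d6, 13⊕5c=4f, de⊕5c=82, 61⊕5c=3d, 00⊕5c=5c, 00⊕5c=5c.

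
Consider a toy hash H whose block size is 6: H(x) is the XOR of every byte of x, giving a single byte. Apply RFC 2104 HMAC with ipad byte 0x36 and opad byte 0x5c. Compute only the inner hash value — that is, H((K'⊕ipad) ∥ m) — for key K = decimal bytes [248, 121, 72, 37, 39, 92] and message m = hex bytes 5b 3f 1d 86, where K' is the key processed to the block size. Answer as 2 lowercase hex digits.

68

Key decimal bytes [248, 121, 72, 37, 39, 92] = f8 79 48 25 27 5c is exactly B = 6 bytes: K' = f8 79 48 25 27 5c.
K' ⊕ ipad = ce 4f 7e 13 11 6a.
Inner input = ce 4f 7e 13 11 6a ∥ 5b 3f 1d 86.
Inner hash: XOR ce⊕4f⊕7e⊕13⊕11⊕6a⊕5b⊕3f⊕1d⊕86 = 68.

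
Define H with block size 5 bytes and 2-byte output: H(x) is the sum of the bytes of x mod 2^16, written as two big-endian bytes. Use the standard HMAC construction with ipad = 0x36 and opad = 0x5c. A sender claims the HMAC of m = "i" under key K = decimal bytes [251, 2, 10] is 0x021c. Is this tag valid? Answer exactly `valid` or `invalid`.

Key decimal bytes [251, 2, 10] = fb 02 0a is 3 bytes ≤ B = 5; zero-pad to 5 bytes: K' = fb 02 0a 00 00.
K' ⊕ ipad = cd 34 3c 36 36; K' ⊕ opad = a7 5e 56 5c 5c.
Inner hash: sum = 205+52+60+54+54+105 = 530 → 02 12.
Outer hash (recomputed tag): sum = 167+94+86+92+92+2+18 = 551 → 02 27.
Recomputed tag = 0227; claimed = 021c → mismatch.

invalid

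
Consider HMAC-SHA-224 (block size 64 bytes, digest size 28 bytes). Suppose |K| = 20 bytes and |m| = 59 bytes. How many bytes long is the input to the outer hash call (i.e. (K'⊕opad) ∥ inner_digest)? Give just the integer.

92

Key is 20 ≤ 64 bytes, zero-padded: |K'| = 64.
Outer input = (K'⊕opad) ∥ H(inner) → 64 + 28 = 92 bytes.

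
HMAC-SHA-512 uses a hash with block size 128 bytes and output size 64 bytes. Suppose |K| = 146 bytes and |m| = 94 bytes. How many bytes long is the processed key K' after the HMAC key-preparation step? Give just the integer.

128

Key is 146 > 128 bytes, so it is hashed to 64 bytes then zero-padded to 128: |K'| = 128.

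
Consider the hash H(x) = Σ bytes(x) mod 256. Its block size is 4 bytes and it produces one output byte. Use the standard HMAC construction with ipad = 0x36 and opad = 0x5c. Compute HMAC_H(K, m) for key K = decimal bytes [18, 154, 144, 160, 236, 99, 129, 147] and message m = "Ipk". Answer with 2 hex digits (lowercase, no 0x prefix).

46

Key decimal bytes [18, 154, 144, 160, 236, 99, 129, 147] = 12 9a 90 a0 ec 63 81 93 is 8 bytes > B = 4, so hash it first: H(key) = 3f, then zero-pad to 4 bytes: K' = 3f 00 00 00.
K' ⊕ ipad = 09 36 36 36.  K' ⊕ opad = 63 5c 5c 5c.
Inner input = (K'⊕ipad) ∥ m = 09 36 36 36 ∥ 49 70 6b.
Inner hash: sum = 9+54+54+54+73+112+107 = 463; mod 256 = 207 → cf.
Outer input = (K'⊕opad) ∥ inner = 63 5c 5c 5c ∥ cf.
Outer hash (tag): sum = 99+92+92+92+207 = 582; mod 256 = 70 → 46.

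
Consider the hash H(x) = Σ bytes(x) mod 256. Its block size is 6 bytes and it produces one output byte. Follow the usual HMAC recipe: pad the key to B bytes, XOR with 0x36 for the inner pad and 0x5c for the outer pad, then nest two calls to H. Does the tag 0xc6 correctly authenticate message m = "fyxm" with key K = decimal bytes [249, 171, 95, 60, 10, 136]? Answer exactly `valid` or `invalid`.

Key decimal bytes [249, 171, 95, 60, 10, 136] = f9 ab 5f 3c 0a 88 is exactly B = 6 bytes: K' = f9 ab 5f 3c 0a 88.
K' ⊕ ipad = cf 9d 69 0a 3c be; K' ⊕ opad = a5 f7 03 60 56 d4.
Inner hash: sum = 207+157+105+10+60+190+102+121+120+109 = 1181; mod 256 = 157 → 9d.
Outer hash (recomputed tag): sum = 165+247+3+96+86+212+157 = 966; mod 256 = 198 → c6.
Recomputed tag = c6; claimed = c6 → match.

valid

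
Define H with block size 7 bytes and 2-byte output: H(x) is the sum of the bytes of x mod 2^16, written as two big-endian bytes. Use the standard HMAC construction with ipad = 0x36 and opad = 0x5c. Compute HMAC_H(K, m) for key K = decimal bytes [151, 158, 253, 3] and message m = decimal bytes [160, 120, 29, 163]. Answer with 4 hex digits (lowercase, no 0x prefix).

0468

Key decimal bytes [151, 158, 253, 3] = 97 9e fd 03 is 4 bytes ≤ B = 7; zero-pad to 7 bytes: K' = 97 9e fd 03 00 00 00.
K' ⊕ ipad = a1 a8 cb 35 36 36 36.  K' ⊕ opad = cb c2 a1 5f 5c 5c 5c.
Inner input = (K'⊕ipad) ∥ m = a1 a8 cb 35 36 36 36 ∥ a0 78 1d a3.
Inner hash: sum = 161+168+203+53+54+54+54+160+120+29+163 = 1219 → 04 c3.
Outer input = (K'⊕opad) ∥ inner = cb c2 a1 5f 5c 5c 5c ∥ 04 c3.
Outer hash (tag): sum = 203+194+161+95+92+92+92+4+195 = 1128 → 04 68.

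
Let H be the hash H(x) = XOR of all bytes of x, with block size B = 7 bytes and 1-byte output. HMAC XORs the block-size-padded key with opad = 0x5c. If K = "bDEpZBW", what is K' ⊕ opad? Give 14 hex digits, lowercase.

Key "bDEpZBW" = 62 44 45 70 5a 42 57 is exactly B = 7 bytes: K' = 62 44 45 70 5a 42 57.
XOR each byte with 0x5c: 62⊕5c=3e, 44⊕5c=18, 45⊕5c=19, 70⊕5c=2c, 5a⊕5c=06, 42⊕5c=1e, 57⊕5c=0b.

3e18192c061e0b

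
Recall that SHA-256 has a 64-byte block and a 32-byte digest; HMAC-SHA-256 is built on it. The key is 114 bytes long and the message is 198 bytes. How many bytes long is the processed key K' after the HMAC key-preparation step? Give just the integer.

64

Key is 114 > 64 bytes, so it is hashed to 32 bytes then zero-padded to 64: |K'| = 64.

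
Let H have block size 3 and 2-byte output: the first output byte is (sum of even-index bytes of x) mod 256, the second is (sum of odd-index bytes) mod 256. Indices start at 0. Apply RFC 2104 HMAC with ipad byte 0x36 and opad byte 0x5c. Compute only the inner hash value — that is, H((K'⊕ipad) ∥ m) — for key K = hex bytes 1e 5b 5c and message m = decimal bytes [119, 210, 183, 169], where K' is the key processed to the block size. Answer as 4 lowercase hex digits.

Key hex bytes 1e 5b 5c is exactly B = 3 bytes: K' = 1e 5b 5c.
K' ⊕ ipad = 28 6d 6a.
Inner input = 28 6d 6a ∥ 77 d2 b7 a9.
Inner hash: even-index sum = 525 mod 256 = 13; odd-index sum = 411 mod 256 = 155 → 0d 9b.

0d9b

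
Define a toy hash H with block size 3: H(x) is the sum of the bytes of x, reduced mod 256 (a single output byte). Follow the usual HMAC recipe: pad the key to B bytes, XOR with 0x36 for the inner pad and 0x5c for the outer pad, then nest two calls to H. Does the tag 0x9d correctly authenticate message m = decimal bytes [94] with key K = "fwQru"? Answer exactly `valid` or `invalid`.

invalid

Key "fwQru" = 66 77 51 72 75 is 5 bytes > B = 3, so hash it first: H(key) = 15, then zero-pad to 3 bytes: K' = 15 00 00.
K' ⊕ ipad = 23 36 36; K' ⊕ opad = 49 5c 5c.
Inner hash: sum = 35+54+54+94 = 237 → ed.
Outer hash (recomputed tag): sum = 73+92+92+237 = 494; mod 256 = 238 → ee.
Recomputed tag = ee; claimed = 9d → mismatch.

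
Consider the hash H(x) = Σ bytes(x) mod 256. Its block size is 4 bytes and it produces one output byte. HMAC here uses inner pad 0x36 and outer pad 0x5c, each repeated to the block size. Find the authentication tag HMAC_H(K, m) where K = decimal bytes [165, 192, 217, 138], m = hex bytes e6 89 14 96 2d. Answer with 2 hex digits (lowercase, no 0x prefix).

Key decimal bytes [165, 192, 217, 138] = a5 c0 d9 8a is exactly B = 4 bytes: K' = a5 c0 d9 8a.
K' ⊕ ipad = 93 f6 ef bc.  K' ⊕ opad = f9 9c 85 d6.
Inner input = (K'⊕ipad) ∥ m = 93 f6 ef bc ∥ e6 89 14 96 2d.
Inner hash: sum = 147+246+239+188+230+137+20+150+45 = 1402; mod 256 = 122 → 7a.
Outer input = (K'⊕opad) ∥ inner = f9 9c 85 d6 ∥ 7a.
Outer hash (tag): sum = 249+156+133+214+122 = 874; mod 256 = 106 → 6a.

6a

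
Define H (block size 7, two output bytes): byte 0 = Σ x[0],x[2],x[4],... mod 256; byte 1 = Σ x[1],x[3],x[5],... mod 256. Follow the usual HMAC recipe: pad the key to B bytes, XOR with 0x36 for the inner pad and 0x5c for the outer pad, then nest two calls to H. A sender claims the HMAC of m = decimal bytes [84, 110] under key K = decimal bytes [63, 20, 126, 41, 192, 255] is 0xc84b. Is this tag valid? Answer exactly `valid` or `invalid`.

Key decimal bytes [63, 20, 126, 41, 192, 255] = 3f 14 7e 29 c0 ff is 6 bytes ≤ B = 7; zero-pad to 7 bytes: K' = 3f 14 7e 29 c0 ff 00.
K' ⊕ ipad = 09 22 48 1f f6 c9 36; K' ⊕ opad = 63 48 22 75 9c a3 5c.
Inner hash: even-index sum = 491 mod 256 = 235; odd-index sum = 350 mod 256 = 94 → eb 5e.
Outer hash (recomputed tag): even-index sum = 475 mod 256 = 219; odd-index sum = 587 mod 256 = 75 → db 4b.
Recomputed tag = db4b; claimed = c84b → mismatch.

invalid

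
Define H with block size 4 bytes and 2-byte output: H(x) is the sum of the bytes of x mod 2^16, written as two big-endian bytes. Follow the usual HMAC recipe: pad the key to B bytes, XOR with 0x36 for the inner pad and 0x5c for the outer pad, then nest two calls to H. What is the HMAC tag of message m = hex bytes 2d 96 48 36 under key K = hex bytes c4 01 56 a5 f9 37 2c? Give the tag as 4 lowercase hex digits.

Key hex bytes c4 01 56 a5 f9 37 2c is 7 bytes > B = 4, so hash it first: H(key) = 03 1c, then zero-pad to 4 bytes: K' = 03 1c 00 00.
K' ⊕ ipad = 35 2a 36 36.  K' ⊕ opad = 5f 40 5c 5c.
Inner input = (K'⊕ipad) ∥ m = 35 2a 36 36 ∥ 2d 96 48 36.
Inner hash: sum = 53+42+54+54+45+150+72+54 = 524 → 02 0c.
Outer input = (K'⊕opad) ∥ inner = 5f 40 5c 5c ∥ 02 0c.
Outer hash (tag): sum = 95+64+92+92+2+12 = 357 → 01 65.

0165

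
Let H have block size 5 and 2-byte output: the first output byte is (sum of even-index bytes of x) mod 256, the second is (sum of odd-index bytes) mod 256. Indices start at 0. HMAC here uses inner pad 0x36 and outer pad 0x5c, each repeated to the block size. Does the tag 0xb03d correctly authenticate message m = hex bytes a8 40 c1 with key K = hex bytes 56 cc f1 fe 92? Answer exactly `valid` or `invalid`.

valid

Key hex bytes 56 cc f1 fe 92 is exactly B = 5 bytes: K' = 56 cc f1 fe 92.
K' ⊕ ipad = 60 fa c7 c8 a4; K' ⊕ opad = 0a 90 ad a2 ce.
Inner hash: even-index sum = 523 mod 256 = 11; odd-index sum = 811 mod 256 = 43 → 0b 2b.
Outer hash (recomputed tag): even-index sum = 432 mod 256 = 176; odd-index sum = 317 mod 256 = 61 → b0 3d.
Recomputed tag = b03d; claimed = b03d → match.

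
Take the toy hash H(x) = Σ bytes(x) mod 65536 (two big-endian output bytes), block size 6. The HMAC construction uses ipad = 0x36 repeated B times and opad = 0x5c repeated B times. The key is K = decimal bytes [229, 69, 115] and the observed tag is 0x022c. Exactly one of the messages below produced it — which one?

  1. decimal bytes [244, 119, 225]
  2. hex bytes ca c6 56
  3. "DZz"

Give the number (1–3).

2

Key decimal bytes [229, 69, 115] = e5 45 73 is 3 bytes ≤ B = 6; zero-pad to 6 bytes: K' = e5 45 73 00 00 00.
K' ⊕ ipad = d3 73 45 36 36 36; K' ⊕ opad = b9 19 2f 5c 5c 5c.
m1: inner = H(d3 73 45 36 36 36 f4 77 e1) = 04 79; tag = H(b9 19 2f 5c 5c 5c 04 79) = 0292
m2: inner = H(d3 73 45 36 36 36 ca c6 56) = 04 13; tag = H(b9 19 2f 5c 5c 5c 04 13) = 022c ← matches
m3: inner = H(d3 73 45 36 36 36 44 5a 7a) = 03 45; tag = H(b9 19 2f 5c 5c 5c 03 45) = 025d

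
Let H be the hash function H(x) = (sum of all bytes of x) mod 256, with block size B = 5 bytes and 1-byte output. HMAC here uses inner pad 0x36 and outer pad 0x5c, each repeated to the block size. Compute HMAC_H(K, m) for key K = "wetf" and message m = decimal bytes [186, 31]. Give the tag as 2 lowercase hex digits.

Key "wetf" = 77 65 74 66 is 4 bytes ≤ B = 5; zero-pad to 5 bytes: K' = 77 65 74 66 00.
K' ⊕ ipad = 41 53 42 50 36.  K' ⊕ opad = 2b 39 28 3a 5c.
Inner input = (K'⊕ipad) ∥ m = 41 53 42 50 36 ∥ ba 1f.
Inner hash: sum = 65+83+66+80+54+186+31 = 565; mod 256 = 53 → 35.
Outer input = (K'⊕opad) ∥ inner = 2b 39 28 3a 5c ∥ 35.
Outer hash (tag): sum = 43+57+40+58+92+53 = 343; mod 256 = 87 → 57.

57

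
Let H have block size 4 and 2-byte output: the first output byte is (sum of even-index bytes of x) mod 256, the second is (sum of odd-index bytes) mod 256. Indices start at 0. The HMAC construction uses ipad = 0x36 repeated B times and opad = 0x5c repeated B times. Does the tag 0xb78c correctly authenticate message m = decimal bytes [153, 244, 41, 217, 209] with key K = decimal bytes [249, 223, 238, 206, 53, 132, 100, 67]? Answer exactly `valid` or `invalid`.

invalid

Key decimal bytes [249, 223, 238, 206, 53, 132, 100, 67] = f9 df ee ce 35 84 64 43 is 8 bytes > B = 4, so hash it first: H(key) = 80 74, then zero-pad to 4 bytes: K' = 80 74 00 00.
K' ⊕ ipad = b6 42 36 36; K' ⊕ opad = dc 28 5c 5c.
Inner hash: even-index sum = 639 mod 256 = 127; odd-index sum = 581 mod 256 = 69 → 7f 45.
Outer hash (recomputed tag): even-index sum = 439 mod 256 = 183; odd-index sum = 201 mod 256 = 201 → b7 c9.
Recomputed tag = b7c9; claimed = b78c → mismatch.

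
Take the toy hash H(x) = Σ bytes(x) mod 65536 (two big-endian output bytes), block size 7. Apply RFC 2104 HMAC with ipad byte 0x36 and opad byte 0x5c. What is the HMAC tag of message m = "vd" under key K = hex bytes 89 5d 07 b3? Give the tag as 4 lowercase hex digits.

Key hex bytes 89 5d 07 b3 is 4 bytes ≤ B = 7; zero-pad to 7 bytes: K' = 89 5d 07 b3 00 00 00.
K' ⊕ ipad = bf 6b 31 85 36 36 36.  K' ⊕ opad = d5 01 5b ef 5c 5c 5c.
Inner input = (K'⊕ipad) ∥ m = bf 6b 31 85 36 36 36 ∥ 76 64.
Inner hash: sum = 191+107+49+133+54+54+54+118+100 = 860 → 03 5c.
Outer input = (K'⊕opad) ∥ inner = d5 01 5b ef 5c 5c 5c ∥ 03 5c.
Outer hash (tag): sum = 213+1+91+239+92+92+92+3+92 = 915 → 03 93.

0393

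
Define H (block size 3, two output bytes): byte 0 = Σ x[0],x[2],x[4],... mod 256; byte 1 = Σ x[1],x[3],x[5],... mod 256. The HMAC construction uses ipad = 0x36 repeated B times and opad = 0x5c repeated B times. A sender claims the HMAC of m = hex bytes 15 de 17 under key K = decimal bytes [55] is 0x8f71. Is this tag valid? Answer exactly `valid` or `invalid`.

Key decimal bytes [55] = 37 is 1 byte ≤ B = 3; zero-pad to 3 bytes: K' = 37 00 00.
K' ⊕ ipad = 01 36 36; K' ⊕ opad = 6b 5c 5c.
Inner hash: even-index sum = 277 mod 256 = 21; odd-index sum = 98 mod 256 = 98 → 15 62.
Outer hash (recomputed tag): even-index sum = 297 mod 256 = 41; odd-index sum = 113 mod 256 = 113 → 29 71.
Recomputed tag = 2971; claimed = 8f71 → mismatch.

invalid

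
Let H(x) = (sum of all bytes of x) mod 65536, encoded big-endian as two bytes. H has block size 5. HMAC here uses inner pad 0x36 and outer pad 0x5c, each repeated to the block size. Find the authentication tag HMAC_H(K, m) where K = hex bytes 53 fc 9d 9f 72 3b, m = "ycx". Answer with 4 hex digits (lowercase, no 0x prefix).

0212

Key hex bytes 53 fc 9d 9f 72 3b is 6 bytes > B = 5, so hash it first: H(key) = 03 38, then zero-pad to 5 bytes: K' = 03 38 00 00 00.
K' ⊕ ipad = 35 0e 36 36 36.  K' ⊕ opad = 5f 64 5c 5c 5c.
Inner input = (K'⊕ipad) ∥ m = 35 0e 36 36 36 ∥ 79 63 78.
Inner hash: sum = 53+14+54+54+54+121+99+120 = 569 → 02 39.
Outer input = (K'⊕opad) ∥ inner = 5f 64 5c 5c 5c ∥ 02 39.
Outer hash (tag): sum = 95+100+92+92+92+2+57 = 530 → 02 12.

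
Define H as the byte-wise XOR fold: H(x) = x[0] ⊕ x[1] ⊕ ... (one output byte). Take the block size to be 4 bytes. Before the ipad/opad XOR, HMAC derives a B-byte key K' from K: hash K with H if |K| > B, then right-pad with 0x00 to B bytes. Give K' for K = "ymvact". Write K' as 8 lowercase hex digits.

14000000

|K| = 6 > B = 4, so first hash the key.
H(K): XOR 79⊕6d⊕76⊕61⊕63⊕74 = 14.
Zero-pad H(K) = 14 to 4 bytes: K' = 14 00 00 00.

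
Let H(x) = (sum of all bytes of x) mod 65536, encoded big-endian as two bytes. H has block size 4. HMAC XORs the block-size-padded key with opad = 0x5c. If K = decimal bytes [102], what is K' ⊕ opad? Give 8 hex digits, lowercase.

Key decimal bytes [102] = 66 is 1 byte ≤ B = 4; zero-pad to 4 bytes: K' = 66 00 00 00.
XOR each byte with 0x5c: 66⊕5c=3a, 00⊕5c=5c, 00⊕5c=5c, 00⊕5c=5c.

3a5c5c5c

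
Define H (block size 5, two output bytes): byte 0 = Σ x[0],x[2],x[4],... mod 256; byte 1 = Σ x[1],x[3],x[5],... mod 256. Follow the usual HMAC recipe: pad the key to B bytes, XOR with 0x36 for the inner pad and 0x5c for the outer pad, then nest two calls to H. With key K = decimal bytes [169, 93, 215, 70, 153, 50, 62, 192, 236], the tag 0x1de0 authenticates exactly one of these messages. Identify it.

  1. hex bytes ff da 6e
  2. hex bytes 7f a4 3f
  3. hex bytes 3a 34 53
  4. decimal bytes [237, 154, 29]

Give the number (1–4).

Key decimal bytes [169, 93, 215, 70, 153, 50, 62, 192, 236] = a9 5d d7 46 99 32 3e c0 ec is 9 bytes > B = 5, so hash it first: H(key) = 43 95, then zero-pad to 5 bytes: K' = 43 95 00 00 00.
K' ⊕ ipad = 75 a3 36 36 36; K' ⊕ opad = 1f c9 5c 5c 5c.
m1: inner = H(75 a3 36 36 36 ff da 6e) = bb 46; tag = H(1f c9 5c 5c 5c bb 46) = 1de0 ← matches
m2: inner = H(75 a3 36 36 36 7f a4 3f) = 85 97; tag = H(1f c9 5c 5c 5c 85 97) = 6eaa
m3: inner = H(75 a3 36 36 36 3a 34 53) = 15 66; tag = H(1f c9 5c 5c 5c 15 66) = 3d3a
m4: inner = H(75 a3 36 36 36 ed 9a 1d) = 7b e3; tag = H(1f c9 5c 5c 5c 7b e3) = baa0

1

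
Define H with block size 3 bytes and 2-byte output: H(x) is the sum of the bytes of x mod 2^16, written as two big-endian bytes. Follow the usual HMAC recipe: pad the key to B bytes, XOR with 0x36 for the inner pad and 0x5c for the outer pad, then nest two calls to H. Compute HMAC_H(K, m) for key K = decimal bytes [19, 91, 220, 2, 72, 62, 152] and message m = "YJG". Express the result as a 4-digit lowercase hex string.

Key decimal bytes [19, 91, 220, 2, 72, 62, 152] = 13 5b dc 02 48 3e 98 is 7 bytes > B = 3, so hash it first: H(key) = 02 6a, then zero-pad to 3 bytes: K' = 02 6a 00.
K' ⊕ ipad = 34 5c 36.  K' ⊕ opad = 5e 36 5c.
Inner input = (K'⊕ipad) ∥ m = 34 5c 36 ∥ 59 4a 47.
Inner hash: sum = 52+92+54+89+74+71 = 432 → 01 b0.
Outer input = (K'⊕opad) ∥ inner = 5e 36 5c ∥ 01 b0.
Outer hash (tag): sum = 94+54+92+1+176 = 417 → 01 a1.

01a1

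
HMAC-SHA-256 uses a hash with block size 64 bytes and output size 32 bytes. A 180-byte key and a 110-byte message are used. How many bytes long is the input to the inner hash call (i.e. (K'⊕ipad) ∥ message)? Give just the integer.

174

Key is 180 > 64 bytes, so it is hashed to 32 bytes then zero-padded to 64: |K'| = 64.
Inner input = (K'⊕ipad) ∥ m → 64 + 110 = 174 bytes.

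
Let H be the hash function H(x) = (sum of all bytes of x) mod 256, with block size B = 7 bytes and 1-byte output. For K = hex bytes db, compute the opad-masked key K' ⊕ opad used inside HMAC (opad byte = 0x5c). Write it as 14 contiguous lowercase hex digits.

875c5c5c5c5c5c

Key hex bytes db is 1 byte ≤ B = 7; zero-pad to 7 bytes: K' = db 00 00 00 00 00 00.
XOR each byte with 0x5c: db⊕5c=87, 00⊕5c=5c, 00⊕5c=5c, 00⊕5c=5c, 00⊕5c=5c, 00⊕5c=5c, 00⊕5c=5c.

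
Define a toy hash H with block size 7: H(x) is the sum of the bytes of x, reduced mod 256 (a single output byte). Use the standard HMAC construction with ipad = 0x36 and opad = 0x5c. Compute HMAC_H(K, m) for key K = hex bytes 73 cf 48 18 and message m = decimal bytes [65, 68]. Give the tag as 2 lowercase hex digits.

3f

Key hex bytes 73 cf 48 18 is 4 bytes ≤ B = 7; zero-pad to 7 bytes: K' = 73 cf 48 18 00 00 00.
K' ⊕ ipad = 45 f9 7e 2e 36 36 36.  K' ⊕ opad = 2f 93 14 44 5c 5c 5c.
Inner input = (K'⊕ipad) ∥ m = 45 f9 7e 2e 36 36 36 ∥ 41 44.
Inner hash: sum = 69+249+126+46+54+54+54+65+68 = 785; mod 256 = 17 → 11.
Outer input = (K'⊕opad) ∥ inner = 2f 93 14 44 5c 5c 5c ∥ 11.
Outer hash (tag): sum = 47+147+20+68+92+92+92+17 = 575; mod 256 = 63 → 3f.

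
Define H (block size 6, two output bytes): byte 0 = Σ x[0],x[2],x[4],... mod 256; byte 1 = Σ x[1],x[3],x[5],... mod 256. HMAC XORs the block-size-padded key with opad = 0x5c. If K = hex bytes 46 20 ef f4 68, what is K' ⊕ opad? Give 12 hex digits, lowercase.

Key hex bytes 46 20 ef f4 68 is 5 bytes ≤ B = 6; zero-pad to 6 bytes: K' = 46 20 ef f4 68 00.
XOR each byte with 0x5c: 46⊕5c=1a, 20⊕5c=7c, ef⊕5c=b3, f4⊕5c=a8, 68⊕5c=34, 00⊕5c=5c.

1a7cb3a8345c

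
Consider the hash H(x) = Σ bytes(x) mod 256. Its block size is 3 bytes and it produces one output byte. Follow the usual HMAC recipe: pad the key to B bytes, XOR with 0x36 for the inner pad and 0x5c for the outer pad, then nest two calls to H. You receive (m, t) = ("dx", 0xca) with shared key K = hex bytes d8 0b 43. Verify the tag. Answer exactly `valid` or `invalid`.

Key hex bytes d8 0b 43 is exactly B = 3 bytes: K' = d8 0b 43.
K' ⊕ ipad = ee 3d 75; K' ⊕ opad = 84 57 1f.
Inner hash: sum = 238+61+117+100+120 = 636; mod 256 = 124 → 7c.
Outer hash (recomputed tag): sum = 132+87+31+124 = 374; mod 256 = 118 → 76.
Recomputed tag = 76; claimed = ca → mismatch.

invalid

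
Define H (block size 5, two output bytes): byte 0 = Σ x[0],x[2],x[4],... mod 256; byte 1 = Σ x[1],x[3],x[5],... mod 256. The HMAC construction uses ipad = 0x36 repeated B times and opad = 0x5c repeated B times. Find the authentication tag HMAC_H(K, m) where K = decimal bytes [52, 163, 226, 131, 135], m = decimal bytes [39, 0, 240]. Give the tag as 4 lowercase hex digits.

Key decimal bytes [52, 163, 226, 131, 135] = 34 a3 e2 83 87 is exactly B = 5 bytes: K' = 34 a3 e2 83 87.
K' ⊕ ipad = 02 95 d4 b5 b1.  K' ⊕ opad = 68 ff be df db.
Inner input = (K'⊕ipad) ∥ m = 02 95 d4 b5 b1 ∥ 27 00 f0.
Inner hash: even-index sum = 391 mod 256 = 135; odd-index sum = 609 mod 256 = 97 → 87 61.
Outer input = (K'⊕opad) ∥ inner = 68 ff be df db ∥ 87 61.
Outer hash (tag): even-index sum = 610 mod 256 = 98; odd-index sum = 613 mod 256 = 101 → 62 65.

6265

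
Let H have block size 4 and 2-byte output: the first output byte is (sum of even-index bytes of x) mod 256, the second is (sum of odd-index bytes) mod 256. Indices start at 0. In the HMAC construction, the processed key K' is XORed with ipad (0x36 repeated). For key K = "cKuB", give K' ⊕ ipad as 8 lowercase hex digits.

557d4374

Key "cKuB" = 63 4b 75 42 is exactly B = 4 bytes: K' = 63 4b 75 42.
XOR each byte with 0x36: 63⊕36=55, 4b⊕36=7d, 75⊕36=43, 42⊕36=74.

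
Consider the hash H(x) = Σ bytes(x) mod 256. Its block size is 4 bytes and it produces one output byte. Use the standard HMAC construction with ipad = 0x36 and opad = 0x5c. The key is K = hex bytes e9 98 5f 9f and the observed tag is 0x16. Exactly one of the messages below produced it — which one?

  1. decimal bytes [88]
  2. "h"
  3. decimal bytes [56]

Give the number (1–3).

3

Key hex bytes e9 98 5f 9f is exactly B = 4 bytes: K' = e9 98 5f 9f.
K' ⊕ ipad = df ae 69 a9; K' ⊕ opad = b5 c4 03 c3.
m1: inner = H(df ae 69 a9 58) = f7; tag = H(b5 c4 03 c3 f7) = 36
m2: inner = H(df ae 69 a9 68) = 07; tag = H(b5 c4 03 c3 07) = 46
m3: inner = H(df ae 69 a9 38) = d7; tag = H(b5 c4 03 c3 d7) = 16 ← matches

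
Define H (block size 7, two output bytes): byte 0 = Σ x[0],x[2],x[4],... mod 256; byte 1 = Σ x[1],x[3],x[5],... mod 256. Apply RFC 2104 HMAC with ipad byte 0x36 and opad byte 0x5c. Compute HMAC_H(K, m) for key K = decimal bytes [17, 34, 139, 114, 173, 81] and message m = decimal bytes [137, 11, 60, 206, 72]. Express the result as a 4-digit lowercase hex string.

Key decimal bytes [17, 34, 139, 114, 173, 81] = 11 22 8b 72 ad 51 is 6 bytes ≤ B = 7; zero-pad to 7 bytes: K' = 11 22 8b 72 ad 51 00.
K' ⊕ ipad = 27 14 bd 44 9b 67 36.  K' ⊕ opad = 4d 7e d7 2e f1 0d 5c.
Inner input = (K'⊕ipad) ∥ m = 27 14 bd 44 9b 67 36 ∥ 89 0b 3c ce 48.
Inner hash: even-index sum = 654 mod 256 = 142; odd-index sum = 460 mod 256 = 204 → 8e cc.
Outer input = (K'⊕opad) ∥ inner = 4d 7e d7 2e f1 0d 5c ∥ 8e cc.
Outer hash (tag): even-index sum = 829 mod 256 = 61; odd-index sum = 327 mod 256 = 71 → 3d 47.

3d47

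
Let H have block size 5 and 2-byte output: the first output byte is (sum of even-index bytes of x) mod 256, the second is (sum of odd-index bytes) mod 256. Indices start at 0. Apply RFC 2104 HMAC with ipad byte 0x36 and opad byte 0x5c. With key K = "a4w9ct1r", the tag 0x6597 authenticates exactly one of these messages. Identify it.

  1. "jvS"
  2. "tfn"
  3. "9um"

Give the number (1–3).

Key "a4w9ct1r" = 61 34 77 39 63 74 31 72 is 8 bytes > B = 5, so hash it first: H(key) = 6c 53, then zero-pad to 5 bytes: K' = 6c 53 00 00 00.
K' ⊕ ipad = 5a 65 36 36 36; K' ⊕ opad = 30 0f 5c 5c 5c.
m1: inner = H(5a 65 36 36 36 6a 76 53) = 3c 58; tag = H(30 0f 5c 5c 5c 3c 58) = 40a7
m2: inner = H(5a 65 36 36 36 74 66 6e) = 2c 7d; tag = H(30 0f 5c 5c 5c 2c 7d) = 6597 ← matches
m3: inner = H(5a 65 36 36 36 39 75 6d) = 3b 41; tag = H(30 0f 5c 5c 5c 3b 41) = 29a6

2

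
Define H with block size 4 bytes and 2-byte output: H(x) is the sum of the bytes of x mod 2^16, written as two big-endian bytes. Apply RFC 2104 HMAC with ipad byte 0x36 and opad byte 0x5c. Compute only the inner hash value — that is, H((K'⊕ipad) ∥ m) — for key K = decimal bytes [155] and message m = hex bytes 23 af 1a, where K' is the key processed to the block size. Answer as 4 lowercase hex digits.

023b

Key decimal bytes [155] = 9b is 1 byte ≤ B = 4; zero-pad to 4 bytes: K' = 9b 00 00 00.
K' ⊕ ipad = ad 36 36 36.
Inner input = ad 36 36 36 ∥ 23 af 1a.
Inner hash: sum = 173+54+54+54+35+175+26 = 571 → 02 3b.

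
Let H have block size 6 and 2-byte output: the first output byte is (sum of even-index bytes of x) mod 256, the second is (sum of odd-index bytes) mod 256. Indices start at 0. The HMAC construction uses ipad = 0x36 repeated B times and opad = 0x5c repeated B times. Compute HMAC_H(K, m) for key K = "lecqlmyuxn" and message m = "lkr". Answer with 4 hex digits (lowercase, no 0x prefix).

8c19

Key "lecqlmyuxn" = 6c 65 63 71 6c 6d 79 75 78 6e is 10 bytes > B = 6, so hash it first: H(key) = 2c 26, then zero-pad to 6 bytes: K' = 2c 26 00 00 00 00.
K' ⊕ ipad = 1a 10 36 36 36 36.  K' ⊕ opad = 70 7a 5c 5c 5c 5c.
Inner input = (K'⊕ipad) ∥ m = 1a 10 36 36 36 36 ∥ 6c 6b 72.
Inner hash: even-index sum = 356 mod 256 = 100; odd-index sum = 231 mod 256 = 231 → 64 e7.
Outer input = (K'⊕opad) ∥ inner = 70 7a 5c 5c 5c 5c ∥ 64 e7.
Outer hash (tag): even-index sum = 396 mod 256 = 140; odd-index sum = 537 mod 256 = 25 → 8c 19.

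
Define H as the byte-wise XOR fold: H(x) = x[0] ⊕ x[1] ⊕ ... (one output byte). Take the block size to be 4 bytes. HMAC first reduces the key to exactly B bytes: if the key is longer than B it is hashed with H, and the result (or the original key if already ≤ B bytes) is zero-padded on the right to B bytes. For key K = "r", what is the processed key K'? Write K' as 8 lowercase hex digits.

72000000

Key "r" = 72 is 1 byte ≤ B = 4; zero-pad to 4 bytes: K' = 72 00 00 00.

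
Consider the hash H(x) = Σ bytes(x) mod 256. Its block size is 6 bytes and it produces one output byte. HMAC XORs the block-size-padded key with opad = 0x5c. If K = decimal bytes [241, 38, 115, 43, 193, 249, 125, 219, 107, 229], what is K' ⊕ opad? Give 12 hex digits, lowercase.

4b5c5c5c5c5c

Key decimal bytes [241, 38, 115, 43, 193, 249, 125, 219, 107, 229] = f1 26 73 2b c1 f9 7d db 6b e5 is 10 bytes > B = 6, so hash it first: H(key) = 17, then zero-pad to 6 bytes: K' = 17 00 00 00 00 00.
XOR each byte with 0x5c: 17⊕5c=4b, 00⊕5c=5c, 00⊕5c=5c, 00⊕5c=5c, 00⊕5c=5c, 00⊕5c=5c.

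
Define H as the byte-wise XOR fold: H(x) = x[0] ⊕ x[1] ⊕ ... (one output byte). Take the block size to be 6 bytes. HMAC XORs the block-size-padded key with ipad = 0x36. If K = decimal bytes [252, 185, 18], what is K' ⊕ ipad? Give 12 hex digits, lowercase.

ca8f24363636

Key decimal bytes [252, 185, 18] = fc b9 12 is 3 bytes ≤ B = 6; zero-pad to 6 bytes: K' = fc b9 12 00 00 00.
XOR each byte with 0x36: fc⊕36=ca, b9⊕36=8f, 12⊕36=24, 00⊕36=36, 00⊕36=36, 00⊕36=36.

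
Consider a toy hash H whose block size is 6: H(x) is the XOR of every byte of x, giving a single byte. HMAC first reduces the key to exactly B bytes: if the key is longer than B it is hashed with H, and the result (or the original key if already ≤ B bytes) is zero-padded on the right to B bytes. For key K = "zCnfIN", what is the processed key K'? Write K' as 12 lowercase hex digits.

7a436e66494e

Key "zCnfIN" = 7a 43 6e 66 49 4e is exactly B = 6 bytes: K' = 7a 43 6e 66 49 4e.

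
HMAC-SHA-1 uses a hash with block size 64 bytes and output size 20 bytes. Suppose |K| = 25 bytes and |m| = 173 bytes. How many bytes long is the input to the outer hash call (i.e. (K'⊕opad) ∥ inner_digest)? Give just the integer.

Key is 25 ≤ 64 bytes, zero-padded: |K'| = 64.
Outer input = (K'⊕opad) ∥ H(inner) → 64 + 20 = 84 bytes.

84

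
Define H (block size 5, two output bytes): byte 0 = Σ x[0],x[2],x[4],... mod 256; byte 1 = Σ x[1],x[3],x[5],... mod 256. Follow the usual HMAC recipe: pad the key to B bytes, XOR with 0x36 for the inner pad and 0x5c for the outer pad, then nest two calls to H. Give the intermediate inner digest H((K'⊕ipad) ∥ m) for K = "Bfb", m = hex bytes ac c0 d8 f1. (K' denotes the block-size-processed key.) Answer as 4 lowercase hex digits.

af0a

Key "Bfb" = 42 66 62 is 3 bytes ≤ B = 5; zero-pad to 5 bytes: K' = 42 66 62 00 00.
K' ⊕ ipad = 74 50 54 36 36.
Inner input = 74 50 54 36 36 ∥ ac c0 d8 f1.
Inner hash: even-index sum = 687 mod 256 = 175; odd-index sum = 522 mod 256 = 10 → af 0a.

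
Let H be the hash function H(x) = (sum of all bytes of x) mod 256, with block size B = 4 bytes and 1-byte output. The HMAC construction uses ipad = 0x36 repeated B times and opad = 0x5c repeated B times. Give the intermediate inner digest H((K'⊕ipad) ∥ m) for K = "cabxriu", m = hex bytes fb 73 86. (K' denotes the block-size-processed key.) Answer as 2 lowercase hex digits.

Key "cabxriu" = 63 61 62 78 72 69 75 is 7 bytes > B = 4, so hash it first: H(key) = ee, then zero-pad to 4 bytes: K' = ee 00 00 00.
K' ⊕ ipad = d8 36 36 36.
Inner input = d8 36 36 36 ∥ fb 73 86.
Inner hash: sum = 216+54+54+54+251+115+134 = 878; mod 256 = 110 → 6e.

6e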